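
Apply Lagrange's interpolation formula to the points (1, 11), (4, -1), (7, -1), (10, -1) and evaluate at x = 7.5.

Lagrange interpolation formula:
P(x) = Σ yᵢ × Lᵢ(x)
where Lᵢ(x) = Π_{j≠i} (x - xⱼ)/(xᵢ - xⱼ)

L_0(7.5) = (7.5 - 4)/(1 - 4) × (7.5 - 7)/(1 - 7) × (7.5 - 10)/(1 - 10) = 0.027006
L_1(7.5) = (7.5 - 1)/(4 - 1) × (7.5 - 7)/(4 - 7) × (7.5 - 10)/(4 - 10) = -0.150463
L_2(7.5) = (7.5 - 1)/(7 - 1) × (7.5 - 4)/(7 - 4) × (7.5 - 10)/(7 - 10) = 1.053241
L_3(7.5) = (7.5 - 1)/(10 - 1) × (7.5 - 4)/(10 - 4) × (7.5 - 7)/(10 - 7) = 0.070216

P(7.5) = 11×L_0(7.5) + (-1)×L_1(7.5) + (-1)×L_2(7.5) + (-1)×L_3(7.5)
P(7.5) = -0.675926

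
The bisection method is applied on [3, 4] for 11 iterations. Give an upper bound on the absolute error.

Bisection error bound: |error| ≤ (b-a)/2^n
|error| ≤ (4 - 3)/2^11 = 1/2^11
|error| ≤ 0.0004882812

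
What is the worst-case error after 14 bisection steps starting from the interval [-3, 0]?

Bisection error bound: |error| ≤ (b-a)/2^n
|error| ≤ (0 - (-3))/2^14 = 3/2^14
|error| ≤ 0.0001831055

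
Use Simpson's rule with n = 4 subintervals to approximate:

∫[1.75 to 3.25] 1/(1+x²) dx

f(x) = 1/(1+x²)
a = 1.75, b = 3.25, n = 4
h = (b - a)/n = 0.375000

Simpson's rule: (h/3)[f(x₀) + 4f(x₁) + 2f(x₂) + ... + f(xₙ)]

x_0 = 1.7500, f(x_0) = 0.246154, coefficient = 1
x_1 = 2.1250, f(x_1) = 0.181303, coefficient = 4
x_2 = 2.5000, f(x_2) = 0.137931, coefficient = 2
x_3 = 2.8750, f(x_3) = 0.107926, coefficient = 4
x_4 = 3.2500, f(x_4) = 0.086486, coefficient = 1

I ≈ (0.375000/3) × 1.765418 = 0.220677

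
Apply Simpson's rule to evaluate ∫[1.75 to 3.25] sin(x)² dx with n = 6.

f(x) = sin(x)²
a = 1.75, b = 3.25, n = 6
h = (b - a)/n = 0.250000

Simpson's rule: (h/3)[f(x₀) + 4f(x₁) + 2f(x₂) + ... + f(xₙ)]

x_0 = 1.7500, f(x_0) = 0.968228, coefficient = 1
x_1 = 2.0000, f(x_1) = 0.826822, coefficient = 4
x_2 = 2.2500, f(x_2) = 0.605398, coefficient = 2
x_3 = 2.5000, f(x_3) = 0.358169, coefficient = 4
x_4 = 2.7500, f(x_4) = 0.145665, coefficient = 2
x_5 = 3.0000, f(x_5) = 0.019915, coefficient = 4
x_6 = 3.2500, f(x_6) = 0.011706, coefficient = 1

I ≈ (0.250000/3) × 7.301683 = 0.608474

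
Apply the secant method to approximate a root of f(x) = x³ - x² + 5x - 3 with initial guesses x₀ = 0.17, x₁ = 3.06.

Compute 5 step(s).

f(x) = x³ - x² + 5x - 3
x₀ = 0.17, x₁ = 3.06

Secant formula: x_{n+1} = x_n - f(x_n)(x_n - x_{n-1})/(f(x_n) - f(x_{n-1}))

Iteration 1:
  f(0.170000) = -2.173987
  f(3.060000) = 31.589016
  x_2 = 3.060000 - 31.589016×(3.060000 - 0.170000)/(31.589016 - (-2.173987))
       = 0.356086
Iteration 2:
  f(3.060000) = 31.589016
  f(0.356086) = -1.301216
  x_3 = 0.356086 - (-1.301216)×(0.356086 - 3.060000)/(-1.301216 - 31.589016)
       = 0.463059
Iteration 3:
  f(0.356086) = -1.301216
  f(0.463059) = -0.799836
  x_4 = 0.463059 - (-0.799836)×(0.463059 - 0.356086)/(-0.799836 - (-1.301216))
       = 0.633711
Iteration 4:
  f(0.463059) = -0.799836
  f(0.633711) = 0.021455
  x_5 = 0.633711 - 0.021455×(0.633711 - 0.463059)/(0.021455 - (-0.799836))
       = 0.629253
Iteration 5:
  f(0.633711) = 0.021455
  f(0.629253) = -0.000538
  x_6 = 0.629253 - (-0.000538)×(0.629253 - 0.633711)/(-0.000538 - 0.021455)
       = 0.629362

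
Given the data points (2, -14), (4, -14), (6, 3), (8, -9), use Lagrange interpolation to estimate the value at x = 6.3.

Lagrange interpolation formula:
P(x) = Σ yᵢ × Lᵢ(x)
where Lᵢ(x) = Π_{j≠i} (x - xⱼ)/(xᵢ - xⱼ)

L_0(6.3) = (6.3 - 4)/(2 - 4) × (6.3 - 6)/(2 - 6) × (6.3 - 8)/(2 - 8) = 0.024437
L_1(6.3) = (6.3 - 2)/(4 - 2) × (6.3 - 6)/(4 - 6) × (6.3 - 8)/(4 - 8) = -0.137062
L_2(6.3) = (6.3 - 2)/(6 - 2) × (6.3 - 4)/(6 - 4) × (6.3 - 8)/(6 - 8) = 1.050812
L_3(6.3) = (6.3 - 2)/(8 - 2) × (6.3 - 4)/(8 - 4) × (6.3 - 6)/(8 - 6) = 0.061812

P(6.3) = (-14)×L_0(6.3) + (-14)×L_1(6.3) + 3×L_2(6.3) + (-9)×L_3(6.3)
P(6.3) = 4.172875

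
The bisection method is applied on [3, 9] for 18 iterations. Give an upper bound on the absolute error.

Bisection error bound: |error| ≤ (b-a)/2^n
|error| ≤ (9 - 3)/2^18 = 6/2^18
|error| ≤ 0.0000228882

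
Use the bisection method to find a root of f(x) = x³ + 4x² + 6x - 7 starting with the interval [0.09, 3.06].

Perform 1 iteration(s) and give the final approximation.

f(x) = x³ + 4x² + 6x - 7
Initial interval: [0.09, 3.06]

Iteration 1:
  c_1 = (0.090000 + 3.060000)/2 = 1.575000
  f(c_1) = f(1.575000) = 16.279484
  f(a) × f(c) < 0, new interval: [0.090000, 1.575000]

After 1 iteration(s), the approximation is c_1 = 1.575000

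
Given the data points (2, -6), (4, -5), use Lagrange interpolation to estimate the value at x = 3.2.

Lagrange interpolation formula:
P(x) = Σ yᵢ × Lᵢ(x)
where Lᵢ(x) = Π_{j≠i} (x - xⱼ)/(xᵢ - xⱼ)

L_0(3.2) = (3.2 - 4)/(2 - 4) = 0.400000
L_1(3.2) = (3.2 - 2)/(4 - 2) = 0.600000

P(3.2) = (-6)×L_0(3.2) + (-5)×L_1(3.2)
P(3.2) = -5.400000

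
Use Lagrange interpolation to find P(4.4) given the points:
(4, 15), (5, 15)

Lagrange interpolation formula:
P(x) = Σ yᵢ × Lᵢ(x)
where Lᵢ(x) = Π_{j≠i} (x - xⱼ)/(xᵢ - xⱼ)

L_0(4.4) = (4.4 - 5)/(4 - 5) = 0.600000
L_1(4.4) = (4.4 - 4)/(5 - 4) = 0.400000

P(4.4) = 15×L_0(4.4) + 15×L_1(4.4)
P(4.4) = 15.000000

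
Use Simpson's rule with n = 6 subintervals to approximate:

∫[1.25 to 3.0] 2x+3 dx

f(x) = 2x+3
a = 1.25, b = 3.0, n = 6
h = (b - a)/n = 0.291667

Simpson's rule: (h/3)[f(x₀) + 4f(x₁) + 2f(x₂) + ... + f(xₙ)]

x_0 = 1.2500, f(x_0) = 5.500000, coefficient = 1
x_1 = 1.5417, f(x_1) = 6.083333, coefficient = 4
x_2 = 1.8333, f(x_2) = 6.666667, coefficient = 2
x_3 = 2.1250, f(x_3) = 7.250000, coefficient = 4
x_4 = 2.4167, f(x_4) = 7.833333, coefficient = 2
x_5 = 2.7083, f(x_5) = 8.416667, coefficient = 4
x_6 = 3.0000, f(x_6) = 9.000000, coefficient = 1

I ≈ (0.291667/3) × 130.500000 = 12.687500
Exact value: 12.687500
Error: 0.000000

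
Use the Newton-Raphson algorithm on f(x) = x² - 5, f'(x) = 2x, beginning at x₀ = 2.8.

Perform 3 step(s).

f(x) = x² - 5
f'(x) = 2x
x₀ = 2.8

Newton-Raphson formula: x_{n+1} = x_n - f(x_n)/f'(x_n)

Iteration 1:
  f(2.800000) = 2.840000
  f'(2.800000) = 5.600000
  x_1 = 2.800000 - 2.840000/5.600000 = 2.292857
Iteration 2:
  f(2.292857) = 0.257194
  f'(2.292857) = 4.585714
  x_2 = 2.292857 - 0.257194/4.585714 = 2.236771
Iteration 3:
  f(2.236771) = 0.003146
  f'(2.236771) = 4.473543
  x_3 = 2.236771 - 0.003146/4.473543 = 2.236068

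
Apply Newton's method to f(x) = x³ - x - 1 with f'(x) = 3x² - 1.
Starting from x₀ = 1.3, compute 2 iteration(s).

f(x) = x³ - x - 1
f'(x) = 3x² - 1
x₀ = 1.3

Newton-Raphson formula: x_{n+1} = x_n - f(x_n)/f'(x_n)

Iteration 1:
  f(1.300000) = -0.103000
  f'(1.300000) = 4.070000
  x_1 = 1.300000 - (-0.103000)/4.070000 = 1.325307
Iteration 2:
  f(1.325307) = 0.002514
  f'(1.325307) = 4.269317
  x_2 = 1.325307 - 0.002514/4.269317 = 1.324718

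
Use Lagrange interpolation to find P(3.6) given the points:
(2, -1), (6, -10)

Lagrange interpolation formula:
P(x) = Σ yᵢ × Lᵢ(x)
where Lᵢ(x) = Π_{j≠i} (x - xⱼ)/(xᵢ - xⱼ)

L_0(3.6) = (3.6 - 6)/(2 - 6) = 0.600000
L_1(3.6) = (3.6 - 2)/(6 - 2) = 0.400000

P(3.6) = (-1)×L_0(3.6) + (-10)×L_1(3.6)
P(3.6) = -4.600000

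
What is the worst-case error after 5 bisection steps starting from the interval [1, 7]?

Bisection error bound: |error| ≤ (b-a)/2^n
|error| ≤ (7 - 1)/2^5 = 6/2^5
|error| ≤ 0.1875000000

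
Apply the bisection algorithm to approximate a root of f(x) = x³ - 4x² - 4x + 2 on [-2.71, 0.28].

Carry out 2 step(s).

f(x) = x³ - 4x² - 4x + 2
Initial interval: [-2.71, 0.28]

Iteration 1:
  c_1 = (-2.710000 + 0.280000)/2 = -1.215000
  f(c_1) = f(-1.215000) = -0.838513
  f(a) × f(c) ≥ 0, new interval: [-1.215000, 0.280000]
Iteration 2:
  c_2 = (-1.215000 + 0.280000)/2 = -0.467500
  f(c_2) = f(-0.467500) = 2.893600
  f(a) × f(c) < 0, new interval: [-1.215000, -0.467500]

After 2 iteration(s), the approximation is c_2 = -0.467500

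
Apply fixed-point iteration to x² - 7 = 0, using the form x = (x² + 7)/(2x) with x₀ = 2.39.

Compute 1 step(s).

Equation: x² - 7 = 0
Fixed-point form: x = (x² + 7)/(2x)
x₀ = 2.39

x_1 = g(2.390000) = 2.659435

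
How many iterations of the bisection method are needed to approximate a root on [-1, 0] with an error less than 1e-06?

We need (b-a)/2^n ≤ 1e-06
(0 - (-1))/2^n ≤ 1e-06
1/2^n ≤ 1e-06
2^n ≥ 1000000
n ≥ log₂(1000000) = 19.93
n ≥ 20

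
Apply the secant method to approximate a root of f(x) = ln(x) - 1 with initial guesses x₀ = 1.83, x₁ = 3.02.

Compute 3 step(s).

f(x) = ln(x) - 1
x₀ = 1.83, x₁ = 3.02

Secant formula: x_{n+1} = x_n - f(x_n)(x_n - x_{n-1})/(f(x_n) - f(x_{n-1}))

Iteration 1:
  f(1.830000) = -0.395684
  f(3.020000) = 0.105257
  x_2 = 3.020000 - 0.105257×(3.020000 - 1.830000)/(0.105257 - (-0.395684))
       = 2.769959
Iteration 2:
  f(3.020000) = 0.105257
  f(2.769959) = 0.018833
  x_3 = 2.769959 - 0.018833×(2.769959 - 3.020000)/(0.018833 - 0.105257)
       = 2.715473
Iteration 3:
  f(2.769959) = 0.018833
  f(2.715473) = -0.001034
  x_4 = 2.715473 - (-0.001034)×(2.715473 - 2.769959)/(-0.001034 - 0.018833)
       = 2.718308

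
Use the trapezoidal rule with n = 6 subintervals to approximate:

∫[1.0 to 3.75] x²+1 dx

f(x) = x²+1
a = 1.0, b = 3.75, n = 6
h = (b - a)/n = 0.458333

Trapezoidal rule: (h/2)[f(x₀) + 2f(x₁) + 2f(x₂) + ... + f(xₙ)]

x_0 = 1.0000, f(x_0) = 2.000000, coefficient = 1
x_1 = 1.4583, f(x_1) = 3.126736, coefficient = 2
x_2 = 1.9167, f(x_2) = 4.673611, coefficient = 2
x_3 = 2.3750, f(x_3) = 6.640625, coefficient = 2
x_4 = 2.8333, f(x_4) = 9.027778, coefficient = 2
x_5 = 3.2917, f(x_5) = 11.835069, coefficient = 2
x_6 = 3.7500, f(x_6) = 15.062500, coefficient = 1

I ≈ (0.458333/2) × 87.670139 = 20.091073
Exact value: 19.994792
Error: 0.096282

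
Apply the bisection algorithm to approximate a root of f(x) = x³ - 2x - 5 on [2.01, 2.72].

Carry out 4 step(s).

f(x) = x³ - 2x - 5
Initial interval: [2.01, 2.72]

Iteration 1:
  c_1 = (2.010000 + 2.720000)/2 = 2.365000
  f(c_1) = f(2.365000) = 3.497977
  f(a) × f(c) < 0, new interval: [2.010000, 2.365000]
Iteration 2:
  c_2 = (2.010000 + 2.365000)/2 = 2.187500
  f(c_2) = f(2.187500) = 1.092529
  f(a) × f(c) < 0, new interval: [2.010000, 2.187500]
Iteration 3:
  c_3 = (2.010000 + 2.187500)/2 = 2.098750
  f(c_3) = f(2.098750) = 0.046972
  f(a) × f(c) < 0, new interval: [2.010000, 2.098750]
Iteration 4:
  c_4 = (2.010000 + 2.098750)/2 = 2.054375
  f(c_4) = f(2.054375) = -0.438349
  f(a) × f(c) ≥ 0, new interval: [2.054375, 2.098750]

After 4 iteration(s), the approximation is c_4 = 2.054375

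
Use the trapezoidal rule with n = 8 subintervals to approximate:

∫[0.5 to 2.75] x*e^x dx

f(x) = x*e^x
a = 0.5, b = 2.75, n = 8
h = (b - a)/n = 0.281250

Trapezoidal rule: (h/2)[f(x₀) + 2f(x₁) + 2f(x₂) + ... + f(xₙ)]

x_0 = 0.5000, f(x_0) = 0.824361, coefficient = 1
x_1 = 0.7812, f(x_1) = 1.706407, coefficient = 2
x_2 = 1.0625, f(x_2) = 3.074446, coefficient = 2
x_3 = 1.3438, f(x_3) = 5.151120, coefficient = 2
x_4 = 1.6250, f(x_4) = 8.252431, coefficient = 2
x_5 = 1.9062, f(x_5) = 12.824892, coefficient = 2
x_6 = 2.1875, f(x_6) = 19.496975, coefficient = 2
x_7 = 2.4688, f(x_7) = 29.150205, coefficient = 2
x_8 = 2.7500, f(x_8) = 43.017238, coefficient = 1

I ≈ (0.281250/2) × 203.154550 = 28.568609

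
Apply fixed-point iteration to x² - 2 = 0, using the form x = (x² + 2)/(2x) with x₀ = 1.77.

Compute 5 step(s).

Equation: x² - 2 = 0
Fixed-point form: x = (x² + 2)/(2x)
x₀ = 1.77

x_1 = g(1.770000) = 1.449972
x_2 = g(1.449972) = 1.414654
x_3 = g(1.414654) = 1.414214
x_4 = g(1.414214) = 1.414214
x_5 = g(1.414214) = 1.414214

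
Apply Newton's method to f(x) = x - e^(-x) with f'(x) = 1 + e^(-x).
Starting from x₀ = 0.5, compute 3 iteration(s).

f(x) = x - e^(-x)
f'(x) = 1 + e^(-x)
x₀ = 0.5

Newton-Raphson formula: x_{n+1} = x_n - f(x_n)/f'(x_n)

Iteration 1:
  f(0.500000) = -0.106531
  f'(0.500000) = 1.606531
  x_1 = 0.500000 - (-0.106531)/1.606531 = 0.566311
Iteration 2:
  f(0.566311) = -0.001305
  f'(0.566311) = 1.567616
  x_2 = 0.566311 - (-0.001305)/1.567616 = 0.567143
Iteration 3:
  f(0.567143) = 0.000000
  f'(0.567143) = 1.567143
  x_3 = 0.567143 - 0.000000/1.567143 = 0.567143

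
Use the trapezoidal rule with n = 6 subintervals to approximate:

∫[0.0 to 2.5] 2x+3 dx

f(x) = 2x+3
a = 0.0, b = 2.5, n = 6
h = (b - a)/n = 0.416667

Trapezoidal rule: (h/2)[f(x₀) + 2f(x₁) + 2f(x₂) + ... + f(xₙ)]

x_0 = 0.0000, f(x_0) = 3.000000, coefficient = 1
x_1 = 0.4167, f(x_1) = 3.833333, coefficient = 2
x_2 = 0.8333, f(x_2) = 4.666667, coefficient = 2
x_3 = 1.2500, f(x_3) = 5.500000, coefficient = 2
x_4 = 1.6667, f(x_4) = 6.333333, coefficient = 2
x_5 = 2.0833, f(x_5) = 7.166667, coefficient = 2
x_6 = 2.5000, f(x_6) = 8.000000, coefficient = 1

I ≈ (0.416667/2) × 66.000000 = 13.750000
Exact value: 13.750000
Error: 0.000000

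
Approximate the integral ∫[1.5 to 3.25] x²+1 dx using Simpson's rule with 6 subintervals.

f(x) = x²+1
a = 1.5, b = 3.25, n = 6
h = (b - a)/n = 0.291667

Simpson's rule: (h/3)[f(x₀) + 4f(x₁) + 2f(x₂) + ... + f(xₙ)]

x_0 = 1.5000, f(x_0) = 3.250000, coefficient = 1
x_1 = 1.7917, f(x_1) = 4.210069, coefficient = 4
x_2 = 2.0833, f(x_2) = 5.340278, coefficient = 2
x_3 = 2.3750, f(x_3) = 6.640625, coefficient = 4
x_4 = 2.6667, f(x_4) = 8.111111, coefficient = 2
x_5 = 2.9583, f(x_5) = 9.751736, coefficient = 4
x_6 = 3.2500, f(x_6) = 11.562500, coefficient = 1

I ≈ (0.291667/3) × 124.125000 = 12.067708
Exact value: 12.067708
Error: 0.000000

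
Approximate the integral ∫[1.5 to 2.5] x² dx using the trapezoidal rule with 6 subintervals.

f(x) = x²
a = 1.5, b = 2.5, n = 6
h = (b - a)/n = 0.166667

Trapezoidal rule: (h/2)[f(x₀) + 2f(x₁) + 2f(x₂) + ... + f(xₙ)]

x_0 = 1.5000, f(x_0) = 2.250000, coefficient = 1
x_1 = 1.6667, f(x_1) = 2.777778, coefficient = 2
x_2 = 1.8333, f(x_2) = 3.361111, coefficient = 2
x_3 = 2.0000, f(x_3) = 4.000000, coefficient = 2
x_4 = 2.1667, f(x_4) = 4.694444, coefficient = 2
x_5 = 2.3333, f(x_5) = 5.444444, coefficient = 2
x_6 = 2.5000, f(x_6) = 6.250000, coefficient = 1

I ≈ (0.166667/2) × 49.055556 = 4.087963
Exact value: 4.083333
Error: 0.004630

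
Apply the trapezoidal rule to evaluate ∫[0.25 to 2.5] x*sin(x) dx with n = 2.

f(x) = x*sin(x)
a = 0.25, b = 2.5, n = 2
h = (b - a)/n = 1.125000

Trapezoidal rule: (h/2)[f(x₀) + 2f(x₁) + 2f(x₂) + ... + f(xₙ)]

x_0 = 0.2500, f(x_0) = 0.061851, coefficient = 1
x_1 = 1.3750, f(x_1) = 1.348728, coefficient = 2
x_2 = 2.5000, f(x_2) = 1.496180, coefficient = 1

I ≈ (1.125000/2) × 4.255487 = 2.393712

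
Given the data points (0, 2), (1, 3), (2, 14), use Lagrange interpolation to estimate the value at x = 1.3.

Lagrange interpolation formula:
P(x) = Σ yᵢ × Lᵢ(x)
where Lᵢ(x) = Π_{j≠i} (x - xⱼ)/(xᵢ - xⱼ)

L_0(1.3) = (1.3 - 1)/(0 - 1) × (1.3 - 2)/(0 - 2) = -0.105000
L_1(1.3) = (1.3 - 0)/(1 - 0) × (1.3 - 2)/(1 - 2) = 0.910000
L_2(1.3) = (1.3 - 0)/(2 - 0) × (1.3 - 1)/(2 - 1) = 0.195000

P(1.3) = 2×L_0(1.3) + 3×L_1(1.3) + 14×L_2(1.3)
P(1.3) = 5.250000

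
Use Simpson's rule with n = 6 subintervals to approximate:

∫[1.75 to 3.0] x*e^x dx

f(x) = x*e^x
a = 1.75, b = 3.0, n = 6
h = (b - a)/n = 0.208333

Simpson's rule: (h/3)[f(x₀) + 4f(x₁) + 2f(x₂) + ... + f(xₙ)]

x_0 = 1.7500, f(x_0) = 10.070555, coefficient = 1
x_1 = 1.9583, f(x_1) = 13.879697, coefficient = 4
x_2 = 2.1667, f(x_2) = 18.913133, coefficient = 2
x_3 = 2.3750, f(x_3) = 25.533656, coefficient = 4
x_4 = 2.5833, f(x_4) = 34.206439, coefficient = 2
x_5 = 2.7917, f(x_5) = 45.526995, coefficient = 4
x_6 = 3.0000, f(x_6) = 60.256611, coefficient = 1

I ≈ (0.208333/3) × 516.327703 = 35.856090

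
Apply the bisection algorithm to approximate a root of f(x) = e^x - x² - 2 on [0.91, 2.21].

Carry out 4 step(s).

f(x) = e^x - x² - 2
Initial interval: [0.91, 2.21]

Iteration 1:
  c_1 = (0.910000 + 2.210000)/2 = 1.560000
  f(c_1) = f(1.560000) = 0.325221
  f(a) × f(c) < 0, new interval: [0.910000, 1.560000]
Iteration 2:
  c_2 = (0.910000 + 1.560000)/2 = 1.235000
  f(c_2) = f(1.235000) = -0.086846
  f(a) × f(c) ≥ 0, new interval: [1.235000, 1.560000]
Iteration 3:
  c_3 = (1.235000 + 1.560000)/2 = 1.397500
  f(c_3) = f(1.397500) = 0.092068
  f(a) × f(c) < 0, new interval: [1.235000, 1.397500]
Iteration 4:
  c_4 = (1.235000 + 1.397500)/2 = 1.316250
  f(c_4) = f(1.316250) = -0.003104
  f(a) × f(c) ≥ 0, new interval: [1.316250, 1.397500]

After 4 iteration(s), the approximation is c_4 = 1.316250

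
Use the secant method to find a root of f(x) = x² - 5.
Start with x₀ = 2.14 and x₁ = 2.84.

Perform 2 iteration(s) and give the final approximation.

f(x) = x² - 5
x₀ = 2.14, x₁ = 2.84

Secant formula: x_{n+1} = x_n - f(x_n)(x_n - x_{n-1})/(f(x_n) - f(x_{n-1}))

Iteration 1:
  f(2.140000) = -0.420400
  f(2.840000) = 3.065600
  x_2 = 2.840000 - 3.065600×(2.840000 - 2.140000)/(3.065600 - (-0.420400))
       = 2.224418
Iteration 2:
  f(2.840000) = 3.065600
  f(2.224418) = -0.051966
  x_3 = 2.224418 - (-0.051966)×(2.224418 - 2.840000)/(-0.051966 - 3.065600)
       = 2.234679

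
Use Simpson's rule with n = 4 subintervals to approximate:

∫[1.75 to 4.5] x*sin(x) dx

f(x) = x*sin(x)
a = 1.75, b = 4.5, n = 4
h = (b - a)/n = 0.687500

Simpson's rule: (h/3)[f(x₀) + 4f(x₁) + 2f(x₂) + ... + f(xₙ)]

x_0 = 1.7500, f(x_0) = 1.721975, coefficient = 1
x_1 = 2.4375, f(x_1) = 1.577897, coefficient = 4
x_2 = 3.1250, f(x_2) = 0.051850, coefficient = 2
x_3 = 3.8125, f(x_3) = -2.370220, coefficient = 4
x_4 = 4.5000, f(x_4) = -4.398886, coefficient = 1

I ≈ (0.687500/3) × -5.742499 = -1.315989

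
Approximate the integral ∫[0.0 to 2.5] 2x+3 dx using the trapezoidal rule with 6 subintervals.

f(x) = 2x+3
a = 0.0, b = 2.5, n = 6
h = (b - a)/n = 0.416667

Trapezoidal rule: (h/2)[f(x₀) + 2f(x₁) + 2f(x₂) + ... + f(xₙ)]

x_0 = 0.0000, f(x_0) = 3.000000, coefficient = 1
x_1 = 0.4167, f(x_1) = 3.833333, coefficient = 2
x_2 = 0.8333, f(x_2) = 4.666667, coefficient = 2
x_3 = 1.2500, f(x_3) = 5.500000, coefficient = 2
x_4 = 1.6667, f(x_4) = 6.333333, coefficient = 2
x_5 = 2.0833, f(x_5) = 7.166667, coefficient = 2
x_6 = 2.5000, f(x_6) = 8.000000, coefficient = 1

I ≈ (0.416667/2) × 66.000000 = 13.750000
Exact value: 13.750000
Error: 0.000000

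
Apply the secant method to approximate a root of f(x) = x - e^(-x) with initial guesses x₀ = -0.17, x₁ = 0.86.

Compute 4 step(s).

f(x) = x - e^(-x)
x₀ = -0.17, x₁ = 0.86

Secant formula: x_{n+1} = x_n - f(x_n)(x_n - x_{n-1})/(f(x_n) - f(x_{n-1}))

Iteration 1:
  f(-0.170000) = -1.355305
  f(0.860000) = 0.436838
  x_2 = 0.860000 - 0.436838×(0.860000 - (-0.170000))/(0.436838 - (-1.355305))
       = 0.608936
Iteration 2:
  f(0.860000) = 0.436838
  f(0.608936) = 0.065006
  x_3 = 0.608936 - 0.065006×(0.608936 - 0.860000)/(0.065006 - 0.436838)
       = 0.565043
Iteration 3:
  f(0.608936) = 0.065006
  f(0.565043) = -0.003293
  x_4 = 0.565043 - (-0.003293)×(0.565043 - 0.608936)/(-0.003293 - 0.065006)
       = 0.567159
Iteration 4:
  f(0.565043) = -0.003293
  f(0.567159) = 0.000025
  x_5 = 0.567159 - 0.000025×(0.567159 - 0.565043)/(0.000025 - (-0.003293))
       = 0.567143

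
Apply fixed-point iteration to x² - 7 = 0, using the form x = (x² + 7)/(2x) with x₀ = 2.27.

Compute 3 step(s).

Equation: x² - 7 = 0
Fixed-point form: x = (x² + 7)/(2x)
x₀ = 2.27

x_1 = g(2.270000) = 2.676850
x_2 = g(2.676850) = 2.645932
x_3 = g(2.645932) = 2.645751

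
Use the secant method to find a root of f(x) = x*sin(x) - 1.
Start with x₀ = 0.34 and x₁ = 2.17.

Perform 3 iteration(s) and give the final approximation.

f(x) = x*sin(x) - 1
x₀ = 0.34, x₁ = 2.17

Secant formula: x_{n+1} = x_n - f(x_n)(x_n - x_{n-1})/(f(x_n) - f(x_{n-1}))

Iteration 1:
  f(0.340000) = -0.886614
  f(2.170000) = 0.791953
  x_2 = 2.170000 - 0.791953×(2.170000 - 0.340000)/(0.791953 - (-0.886614))
       = 1.306600
Iteration 2:
  f(2.170000) = 0.791953
  f(1.306600) = 0.261265
  x_3 = 1.306600 - 0.261265×(1.306600 - 2.170000)/(0.261265 - 0.791953)
       = 0.881537
Iteration 3:
  f(1.306600) = 0.261265
  f(0.881537) = -0.319702
  x_4 = 0.881537 - (-0.319702)×(0.881537 - 1.306600)/(-0.319702 - 0.261265)
       = 1.115447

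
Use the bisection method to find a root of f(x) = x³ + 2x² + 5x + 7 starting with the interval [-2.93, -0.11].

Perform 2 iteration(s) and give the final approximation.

f(x) = x³ + 2x² + 5x + 7
Initial interval: [-2.93, -0.11]

Iteration 1:
  c_1 = (-2.930000 + (-0.110000))/2 = -1.520000
  f(c_1) = f(-1.520000) = 0.508992
  f(a) × f(c) < 0, new interval: [-2.930000, -1.520000]
Iteration 2:
  c_2 = (-2.930000 + (-1.520000))/2 = -2.225000
  f(c_2) = f(-2.225000) = -5.238891
  f(a) × f(c) ≥ 0, new interval: [-2.225000, -1.520000]

After 2 iteration(s), the approximation is c_2 = -2.225000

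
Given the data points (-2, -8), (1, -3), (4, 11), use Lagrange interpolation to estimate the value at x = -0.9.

Lagrange interpolation formula:
P(x) = Σ yᵢ × Lᵢ(x)
where Lᵢ(x) = Π_{j≠i} (x - xⱼ)/(xᵢ - xⱼ)

L_0(-0.9) = (-0.9 - 1)/(-2 - 1) × (-0.9 - 4)/(-2 - 4) = 0.517222
L_1(-0.9) = (-0.9 - (-2))/(1 - (-2)) × (-0.9 - 4)/(1 - 4) = 0.598889
L_2(-0.9) = (-0.9 - (-2))/(4 - (-2)) × (-0.9 - 1)/(4 - 1) = -0.116111

P(-0.9) = (-8)×L_0(-0.9) + (-3)×L_1(-0.9) + 11×L_2(-0.9)
P(-0.9) = -7.211667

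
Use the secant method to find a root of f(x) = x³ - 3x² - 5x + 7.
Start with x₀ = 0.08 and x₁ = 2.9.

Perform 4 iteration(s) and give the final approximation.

f(x) = x³ - 3x² - 5x + 7
x₀ = 0.08, x₁ = 2.9

Secant formula: x_{n+1} = x_n - f(x_n)(x_n - x_{n-1})/(f(x_n) - f(x_{n-1}))

Iteration 1:
  f(0.080000) = 6.581312
  f(2.900000) = -8.341000
  x_2 = 2.900000 - (-8.341000)×(2.900000 - 0.080000)/(-8.341000 - 6.581312)
       = 1.323728
Iteration 2:
  f(2.900000) = -8.341000
  f(1.323728) = -2.555899
  x_3 = 1.323728 - (-2.555899)×(1.323728 - 2.900000)/(-2.555899 - (-8.341000))
       = 0.627320
Iteration 3:
  f(1.323728) = -2.555899
  f(0.627320) = 2.929677
  x_4 = 0.627320 - 2.929677×(0.627320 - 1.323728)/(2.929677 - (-2.555899))
       = 0.999250
Iteration 4:
  f(0.627320) = 2.929677
  f(0.999250) = 0.005998
  x_5 = 0.999250 - 0.005998×(0.999250 - 0.627320)/(0.005998 - 2.929677)
       = 1.000013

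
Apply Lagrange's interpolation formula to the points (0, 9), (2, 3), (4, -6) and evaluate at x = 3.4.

Lagrange interpolation formula:
P(x) = Σ yᵢ × Lᵢ(x)
where Lᵢ(x) = Π_{j≠i} (x - xⱼ)/(xᵢ - xⱼ)

L_0(3.4) = (3.4 - 2)/(0 - 2) × (3.4 - 4)/(0 - 4) = -0.105000
L_1(3.4) = (3.4 - 0)/(2 - 0) × (3.4 - 4)/(2 - 4) = 0.510000
L_2(3.4) = (3.4 - 0)/(4 - 0) × (3.4 - 2)/(4 - 2) = 0.595000

P(3.4) = 9×L_0(3.4) + 3×L_1(3.4) + (-6)×L_2(3.4)
P(3.4) = -2.985000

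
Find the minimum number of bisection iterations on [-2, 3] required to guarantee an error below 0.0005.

We need (b-a)/2^n ≤ 0.0005
(3 - (-2))/2^n ≤ 0.0005
5/2^n ≤ 0.0005
2^n ≥ 10000
n ≥ log₂(10000) = 13.29
n ≥ 14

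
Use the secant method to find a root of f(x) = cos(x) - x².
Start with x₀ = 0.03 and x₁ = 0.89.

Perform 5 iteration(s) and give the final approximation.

f(x) = cos(x) - x²
x₀ = 0.03, x₁ = 0.89

Secant formula: x_{n+1} = x_n - f(x_n)(x_n - x_{n-1})/(f(x_n) - f(x_{n-1}))

Iteration 1:
  f(0.030000) = 0.998650
  f(0.890000) = -0.162688
  x_2 = 0.890000 - (-0.162688)×(0.890000 - 0.030000)/(-0.162688 - 0.998650)
       = 0.769525
Iteration 2:
  f(0.890000) = -0.162688
  f(0.769525) = 0.126071
  x_3 = 0.769525 - 0.126071×(0.769525 - 0.890000)/(0.126071 - (-0.162688))
       = 0.822124
Iteration 3:
  f(0.769525) = 0.126071
  f(0.822124) = 0.004778
  x_4 = 0.822124 - 0.004778×(0.822124 - 0.769525)/(0.004778 - 0.126071)
       = 0.824196
Iteration 4:
  f(0.822124) = 0.004778
  f(0.824196) = -0.000153
  x_5 = 0.824196 - (-0.000153)×(0.824196 - 0.822124)/(-0.000153 - 0.004778)
       = 0.824132
Iteration 5:
  f(0.824196) = -0.000153
  f(0.824132) = 0.000000
  x_6 = 0.824132 - 0.000000×(0.824132 - 0.824196)/(0.000000 - (-0.000153))
       = 0.824132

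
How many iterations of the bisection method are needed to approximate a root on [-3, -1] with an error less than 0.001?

We need (b-a)/2^n ≤ 0.001
(-1 - (-3))/2^n ≤ 0.001
2/2^n ≤ 0.001
2^n ≥ 2000
n ≥ log₂(2000) = 10.97
n ≥ 11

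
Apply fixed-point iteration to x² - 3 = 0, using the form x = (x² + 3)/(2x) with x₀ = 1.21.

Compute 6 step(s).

Equation: x² - 3 = 0
Fixed-point form: x = (x² + 3)/(2x)
x₀ = 1.21

x_1 = g(1.210000) = 1.844669
x_2 = g(1.844669) = 1.735489
x_3 = g(1.735489) = 1.732054
x_4 = g(1.732054) = 1.732051
x_5 = g(1.732051) = 1.732051
x_6 = g(1.732051) = 1.732051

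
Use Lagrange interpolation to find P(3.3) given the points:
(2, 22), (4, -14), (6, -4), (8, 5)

Lagrange interpolation formula:
P(x) = Σ yᵢ × Lᵢ(x)
where Lᵢ(x) = Π_{j≠i} (x - xⱼ)/(xᵢ - xⱼ)

L_0(3.3) = (3.3 - 4)/(2 - 4) × (3.3 - 6)/(2 - 6) × (3.3 - 8)/(2 - 8) = 0.185063
L_1(3.3) = (3.3 - 2)/(4 - 2) × (3.3 - 6)/(4 - 6) × (3.3 - 8)/(4 - 8) = 1.031062
L_2(3.3) = (3.3 - 2)/(6 - 2) × (3.3 - 4)/(6 - 4) × (3.3 - 8)/(6 - 8) = -0.267313
L_3(3.3) = (3.3 - 2)/(8 - 2) × (3.3 - 4)/(8 - 4) × (3.3 - 6)/(8 - 6) = 0.051188

P(3.3) = 22×L_0(3.3) + (-14)×L_1(3.3) + (-4)×L_2(3.3) + 5×L_3(3.3)
P(3.3) = -9.038312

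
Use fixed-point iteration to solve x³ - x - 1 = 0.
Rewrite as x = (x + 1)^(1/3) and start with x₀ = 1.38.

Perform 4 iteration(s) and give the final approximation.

Equation: x³ - x - 1 = 0
Fixed-point form: x = (x + 1)^(1/3)
x₀ = 1.38

x_1 = g(1.380000) = 1.335136
x_2 = g(1.335136) = 1.326694
x_3 = g(1.326694) = 1.325093
x_4 = g(1.325093) = 1.324789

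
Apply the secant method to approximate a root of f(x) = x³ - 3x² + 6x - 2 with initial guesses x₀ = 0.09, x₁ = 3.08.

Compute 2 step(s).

f(x) = x³ - 3x² + 6x - 2
x₀ = 0.09, x₁ = 3.08

Secant formula: x_{n+1} = x_n - f(x_n)(x_n - x_{n-1})/(f(x_n) - f(x_{n-1}))

Iteration 1:
  f(0.090000) = -1.483571
  f(3.080000) = 17.238912
  x_2 = 3.080000 - 17.238912×(3.080000 - 0.090000)/(17.238912 - (-1.483571))
       = 0.326928
Iteration 2:
  f(3.080000) = 17.238912
  f(0.326928) = -0.324136
  x_3 = 0.326928 - (-0.324136)×(0.326928 - 3.080000)/(-0.324136 - 17.238912)
       = 0.377737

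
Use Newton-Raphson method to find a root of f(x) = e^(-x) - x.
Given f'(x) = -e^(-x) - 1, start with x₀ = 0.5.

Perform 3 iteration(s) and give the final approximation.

f(x) = e^(-x) - x
f'(x) = -e^(-x) - 1
x₀ = 0.5

Newton-Raphson formula: x_{n+1} = x_n - f(x_n)/f'(x_n)

Iteration 1:
  f(0.500000) = 0.106531
  f'(0.500000) = -1.606531
  x_1 = 0.500000 - 0.106531/(-1.606531) = 0.566311
Iteration 2:
  f(0.566311) = 0.001305
  f'(0.566311) = -1.567616
  x_2 = 0.566311 - 0.001305/(-1.567616) = 0.567143
Iteration 3:
  f(0.567143) = 0.000000
  f'(0.567143) = -1.567143
  x_3 = 0.567143 - 0.000000/(-1.567143) = 0.567143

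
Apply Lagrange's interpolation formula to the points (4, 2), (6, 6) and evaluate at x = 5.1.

Lagrange interpolation formula:
P(x) = Σ yᵢ × Lᵢ(x)
where Lᵢ(x) = Π_{j≠i} (x - xⱼ)/(xᵢ - xⱼ)

L_0(5.1) = (5.1 - 6)/(4 - 6) = 0.450000
L_1(5.1) = (5.1 - 4)/(6 - 4) = 0.550000

P(5.1) = 2×L_0(5.1) + 6×L_1(5.1)
P(5.1) = 4.200000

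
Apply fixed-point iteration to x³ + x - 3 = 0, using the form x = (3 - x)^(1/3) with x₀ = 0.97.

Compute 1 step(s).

Equation: x³ + x - 3 = 0
Fixed-point form: x = (3 - x)^(1/3)
x₀ = 0.97

x_1 = g(0.970000) = 1.266189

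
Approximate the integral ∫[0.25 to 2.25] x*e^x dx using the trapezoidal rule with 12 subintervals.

f(x) = x*e^x
a = 0.25, b = 2.25, n = 12
h = (b - a)/n = 0.166667

Trapezoidal rule: (h/2)[f(x₀) + 2f(x₁) + 2f(x₂) + ... + f(xₙ)]

x_0 = 0.2500, f(x_0) = 0.321006, coefficient = 1
x_1 = 0.4167, f(x_1) = 0.632040, coefficient = 2
x_2 = 0.5833, f(x_2) = 1.045334, coefficient = 2
x_3 = 0.7500, f(x_3) = 1.587750, coefficient = 2
x_4 = 0.9167, f(x_4) = 2.292528, coefficient = 2
x_5 = 1.0833, f(x_5) = 3.200721, coefficient = 2
x_6 = 1.2500, f(x_6) = 4.362929, coefficient = 2
x_7 = 1.4167, f(x_7) = 5.841417, coefficient = 2
x_8 = 1.5833, f(x_8) = 7.712679, coefficient = 2
x_9 = 1.7500, f(x_9) = 10.070555, coefficient = 2
x_10 = 1.9167, f(x_10) = 13.029998, coefficient = 2
x_11 = 2.0833, f(x_11) = 16.731656, coefficient = 2
x_12 = 2.2500, f(x_12) = 21.347406, coefficient = 1

I ≈ (0.166667/2) × 154.683627 = 12.890302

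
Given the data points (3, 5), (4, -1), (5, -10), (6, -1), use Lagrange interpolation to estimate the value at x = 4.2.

Lagrange interpolation formula:
P(x) = Σ yᵢ × Lᵢ(x)
where Lᵢ(x) = Π_{j≠i} (x - xⱼ)/(xᵢ - xⱼ)

L_0(4.2) = (4.2 - 4)/(3 - 4) × (4.2 - 5)/(3 - 5) × (4.2 - 6)/(3 - 6) = -0.048000
L_1(4.2) = (4.2 - 3)/(4 - 3) × (4.2 - 5)/(4 - 5) × (4.2 - 6)/(4 - 6) = 0.864000
L_2(4.2) = (4.2 - 3)/(5 - 3) × (4.2 - 4)/(5 - 4) × (4.2 - 6)/(5 - 6) = 0.216000
L_3(4.2) = (4.2 - 3)/(6 - 3) × (4.2 - 4)/(6 - 4) × (4.2 - 5)/(6 - 5) = -0.032000

P(4.2) = 5×L_0(4.2) + (-1)×L_1(4.2) + (-10)×L_2(4.2) + (-1)×L_3(4.2)
P(4.2) = -3.232000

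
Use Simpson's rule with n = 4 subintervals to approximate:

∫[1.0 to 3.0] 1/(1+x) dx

f(x) = 1/(1+x)
a = 1.0, b = 3.0, n = 4
h = (b - a)/n = 0.500000

Simpson's rule: (h/3)[f(x₀) + 4f(x₁) + 2f(x₂) + ... + f(xₙ)]

x_0 = 1.0000, f(x_0) = 0.500000, coefficient = 1
x_1 = 1.5000, f(x_1) = 0.400000, coefficient = 4
x_2 = 2.0000, f(x_2) = 0.333333, coefficient = 2
x_3 = 2.5000, f(x_3) = 0.285714, coefficient = 4
x_4 = 3.0000, f(x_4) = 0.250000, coefficient = 1

I ≈ (0.500000/3) × 4.159524 = 0.693254
Exact value: 0.693147
Error: 0.000107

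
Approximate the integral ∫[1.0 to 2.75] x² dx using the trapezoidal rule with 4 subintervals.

f(x) = x²
a = 1.0, b = 2.75, n = 4
h = (b - a)/n = 0.437500

Trapezoidal rule: (h/2)[f(x₀) + 2f(x₁) + 2f(x₂) + ... + f(xₙ)]

x_0 = 1.0000, f(x_0) = 1.000000, coefficient = 1
x_1 = 1.4375, f(x_1) = 2.066406, coefficient = 2
x_2 = 1.8750, f(x_2) = 3.515625, coefficient = 2
x_3 = 2.3125, f(x_3) = 5.347656, coefficient = 2
x_4 = 2.7500, f(x_4) = 7.562500, coefficient = 1

I ≈ (0.437500/2) × 30.421875 = 6.654785
Exact value: 6.598958
Error: 0.055827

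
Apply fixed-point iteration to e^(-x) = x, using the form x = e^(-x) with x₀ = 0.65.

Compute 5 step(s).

Equation: e^(-x) = x
Fixed-point form: x = e^(-x)
x₀ = 0.65

x_1 = g(0.650000) = 0.522046
x_2 = g(0.522046) = 0.593306
x_3 = g(0.593306) = 0.552498
x_4 = g(0.552498) = 0.575510
x_5 = g(0.575510) = 0.562418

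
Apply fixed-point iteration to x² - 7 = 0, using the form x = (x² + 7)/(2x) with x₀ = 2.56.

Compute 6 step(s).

Equation: x² - 7 = 0
Fixed-point form: x = (x² + 7)/(2x)
x₀ = 2.56

x_1 = g(2.560000) = 2.647187
x_2 = g(2.647187) = 2.645752
x_3 = g(2.645752) = 2.645751
x_4 = g(2.645751) = 2.645751
x_5 = g(2.645751) = 2.645751
x_6 = g(2.645751) = 2.645751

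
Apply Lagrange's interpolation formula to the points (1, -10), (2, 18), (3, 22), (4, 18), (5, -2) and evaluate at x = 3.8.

Lagrange interpolation formula:
P(x) = Σ yᵢ × Lᵢ(x)
where Lᵢ(x) = Π_{j≠i} (x - xⱼ)/(xᵢ - xⱼ)

L_0(3.8) = (3.8 - 2)/(1 - 2) × (3.8 - 3)/(1 - 3) × (3.8 - 4)/(1 - 4) × (3.8 - 5)/(1 - 5) = 0.014400
L_1(3.8) = (3.8 - 1)/(2 - 1) × (3.8 - 3)/(2 - 3) × (3.8 - 4)/(2 - 4) × (3.8 - 5)/(2 - 5) = -0.089600
L_2(3.8) = (3.8 - 1)/(3 - 1) × (3.8 - 2)/(3 - 2) × (3.8 - 4)/(3 - 4) × (3.8 - 5)/(3 - 5) = 0.302400
L_3(3.8) = (3.8 - 1)/(4 - 1) × (3.8 - 2)/(4 - 2) × (3.8 - 3)/(4 - 3) × (3.8 - 5)/(4 - 5) = 0.806400
L_4(3.8) = (3.8 - 1)/(5 - 1) × (3.8 - 2)/(5 - 2) × (3.8 - 3)/(5 - 3) × (3.8 - 4)/(5 - 4) = -0.033600

P(3.8) = (-10)×L_0(3.8) + 18×L_1(3.8) + 22×L_2(3.8) + 18×L_3(3.8) + (-2)×L_4(3.8)
P(3.8) = 19.478400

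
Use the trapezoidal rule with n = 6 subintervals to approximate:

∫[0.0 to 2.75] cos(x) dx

f(x) = cos(x)
a = 0.0, b = 2.75, n = 6
h = (b - a)/n = 0.458333

Trapezoidal rule: (h/2)[f(x₀) + 2f(x₁) + 2f(x₂) + ... + f(xₙ)]

x_0 = 0.0000, f(x_0) = 1.000000, coefficient = 1
x_1 = 0.4583, f(x_1) = 0.896791, coefficient = 2
x_2 = 0.9167, f(x_2) = 0.608469, coefficient = 2
x_3 = 1.3750, f(x_3) = 0.194548, coefficient = 2
x_4 = 1.8333, f(x_4) = -0.259531, coefficient = 2
x_5 = 2.2917, f(x_5) = -0.660039, coefficient = 2
x_6 = 2.7500, f(x_6) = -0.924302, coefficient = 1

I ≈ (0.458333/2) × 1.636173 = 0.374956
Exact value: 0.381661
Error: 0.006705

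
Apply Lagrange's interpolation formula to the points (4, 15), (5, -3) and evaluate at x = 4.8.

Lagrange interpolation formula:
P(x) = Σ yᵢ × Lᵢ(x)
where Lᵢ(x) = Π_{j≠i} (x - xⱼ)/(xᵢ - xⱼ)

L_0(4.8) = (4.8 - 5)/(4 - 5) = 0.200000
L_1(4.8) = (4.8 - 4)/(5 - 4) = 0.800000

P(4.8) = 15×L_0(4.8) + (-3)×L_1(4.8)
P(4.8) = 0.600000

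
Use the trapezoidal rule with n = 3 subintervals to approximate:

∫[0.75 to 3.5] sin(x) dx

f(x) = sin(x)
a = 0.75, b = 3.5, n = 3
h = (b - a)/n = 0.916667

Trapezoidal rule: (h/2)[f(x₀) + 2f(x₁) + 2f(x₂) + ... + f(xₙ)]

x_0 = 0.7500, f(x_0) = 0.681639, coefficient = 1
x_1 = 1.6667, f(x_1) = 0.995408, coefficient = 2
x_2 = 2.5833, f(x_2) = 0.529711, coefficient = 2
x_3 = 3.5000, f(x_3) = -0.350783, coefficient = 1

I ≈ (0.916667/2) × 3.381093 = 1.549667
Exact value: 1.668146
Error: 0.118478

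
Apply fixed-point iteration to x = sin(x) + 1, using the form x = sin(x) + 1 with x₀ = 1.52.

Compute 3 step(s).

Equation: x = sin(x) + 1
Fixed-point form: x = sin(x) + 1
x₀ = 1.52

x_1 = g(1.520000) = 1.998710
x_2 = g(1.998710) = 1.909833
x_3 = g(1.909833) = 1.943075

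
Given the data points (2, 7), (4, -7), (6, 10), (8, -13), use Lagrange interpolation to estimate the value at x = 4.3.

Lagrange interpolation formula:
P(x) = Σ yᵢ × Lᵢ(x)
where Lᵢ(x) = Π_{j≠i} (x - xⱼ)/(xᵢ - xⱼ)

L_0(4.3) = (4.3 - 4)/(2 - 4) × (4.3 - 6)/(2 - 6) × (4.3 - 8)/(2 - 8) = -0.039312
L_1(4.3) = (4.3 - 2)/(4 - 2) × (4.3 - 6)/(4 - 6) × (4.3 - 8)/(4 - 8) = 0.904188
L_2(4.3) = (4.3 - 2)/(6 - 2) × (4.3 - 4)/(6 - 4) × (4.3 - 8)/(6 - 8) = 0.159562
L_3(4.3) = (4.3 - 2)/(8 - 2) × (4.3 - 4)/(8 - 4) × (4.3 - 6)/(8 - 6) = -0.024437

P(4.3) = 7×L_0(4.3) + (-7)×L_1(4.3) + 10×L_2(4.3) + (-13)×L_3(4.3)
P(4.3) = -4.691188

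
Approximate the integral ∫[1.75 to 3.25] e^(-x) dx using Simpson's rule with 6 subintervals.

f(x) = e^(-x)
a = 1.75, b = 3.25, n = 6
h = (b - a)/n = 0.250000

Simpson's rule: (h/3)[f(x₀) + 4f(x₁) + 2f(x₂) + ... + f(xₙ)]

x_0 = 1.7500, f(x_0) = 0.173774, coefficient = 1
x_1 = 2.0000, f(x_1) = 0.135335, coefficient = 4
x_2 = 2.2500, f(x_2) = 0.105399, coefficient = 2
x_3 = 2.5000, f(x_3) = 0.082085, coefficient = 4
x_4 = 2.7500, f(x_4) = 0.063928, coefficient = 2
x_5 = 3.0000, f(x_5) = 0.049787, coefficient = 4
x_6 = 3.2500, f(x_6) = 0.038774, coefficient = 1

I ≈ (0.250000/3) × 1.620032 = 0.135003
Exact value: 0.135000
Error: 0.000003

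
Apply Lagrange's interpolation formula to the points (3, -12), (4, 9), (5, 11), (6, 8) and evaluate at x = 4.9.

Lagrange interpolation formula:
P(x) = Σ yᵢ × Lᵢ(x)
where Lᵢ(x) = Π_{j≠i} (x - xⱼ)/(xᵢ - xⱼ)

L_0(4.9) = (4.9 - 4)/(3 - 4) × (4.9 - 5)/(3 - 5) × (4.9 - 6)/(3 - 6) = -0.016500
L_1(4.9) = (4.9 - 3)/(4 - 3) × (4.9 - 5)/(4 - 5) × (4.9 - 6)/(4 - 6) = 0.104500
L_2(4.9) = (4.9 - 3)/(5 - 3) × (4.9 - 4)/(5 - 4) × (4.9 - 6)/(5 - 6) = 0.940500
L_3(4.9) = (4.9 - 3)/(6 - 3) × (4.9 - 4)/(6 - 4) × (4.9 - 5)/(6 - 5) = -0.028500

P(4.9) = (-12)×L_0(4.9) + 9×L_1(4.9) + 11×L_2(4.9) + 8×L_3(4.9)
P(4.9) = 11.256000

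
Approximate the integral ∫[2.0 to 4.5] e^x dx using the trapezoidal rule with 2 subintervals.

f(x) = e^x
a = 2.0, b = 4.5, n = 2
h = (b - a)/n = 1.250000

Trapezoidal rule: (h/2)[f(x₀) + 2f(x₁) + 2f(x₂) + ... + f(xₙ)]

x_0 = 2.0000, f(x_0) = 7.389056, coefficient = 1
x_1 = 3.2500, f(x_1) = 25.790340, coefficient = 2
x_2 = 4.5000, f(x_2) = 90.017131, coefficient = 1

I ≈ (1.250000/2) × 148.986867 = 93.116792
Exact value: 82.628075
Error: 10.488717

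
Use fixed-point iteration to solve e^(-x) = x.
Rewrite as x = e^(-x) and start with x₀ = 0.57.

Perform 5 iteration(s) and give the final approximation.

Equation: e^(-x) = x
Fixed-point form: x = e^(-x)
x₀ = 0.57

x_1 = g(0.570000) = 0.565525
x_2 = g(0.565525) = 0.568062
x_3 = g(0.568062) = 0.566623
x_4 = g(0.566623) = 0.567439
x_5 = g(0.567439) = 0.566976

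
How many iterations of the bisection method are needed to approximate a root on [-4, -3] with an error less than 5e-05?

We need (b-a)/2^n ≤ 5e-05
(-3 - (-4))/2^n ≤ 5e-05
1/2^n ≤ 5e-05
2^n ≥ 20000
n ≥ log₂(20000) = 14.29
n ≥ 15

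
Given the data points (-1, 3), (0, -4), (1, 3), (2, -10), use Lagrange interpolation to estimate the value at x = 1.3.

Lagrange interpolation formula:
P(x) = Σ yᵢ × Lᵢ(x)
where Lᵢ(x) = Π_{j≠i} (x - xⱼ)/(xᵢ - xⱼ)

L_0(1.3) = (1.3 - 0)/(-1 - 0) × (1.3 - 1)/(-1 - 1) × (1.3 - 2)/(-1 - 2) = 0.045500
L_1(1.3) = (1.3 - (-1))/(0 - (-1)) × (1.3 - 1)/(0 - 1) × (1.3 - 2)/(0 - 2) = -0.241500
L_2(1.3) = (1.3 - (-1))/(1 - (-1)) × (1.3 - 0)/(1 - 0) × (1.3 - 2)/(1 - 2) = 1.046500
L_3(1.3) = (1.3 - (-1))/(2 - (-1)) × (1.3 - 0)/(2 - 0) × (1.3 - 1)/(2 - 1) = 0.149500

P(1.3) = 3×L_0(1.3) + (-4)×L_1(1.3) + 3×L_2(1.3) + (-10)×L_3(1.3)
P(1.3) = 2.747000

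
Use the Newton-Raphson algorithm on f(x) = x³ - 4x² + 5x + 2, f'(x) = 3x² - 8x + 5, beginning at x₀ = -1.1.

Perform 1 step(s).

f(x) = x³ - 4x² + 5x + 2
f'(x) = 3x² - 8x + 5
x₀ = -1.1

Newton-Raphson formula: x_{n+1} = x_n - f(x_n)/f'(x_n)

Iteration 1:
  f(-1.100000) = -9.671000
  f'(-1.100000) = 17.430000
  x_1 = -1.100000 - (-9.671000)/17.430000 = -0.545152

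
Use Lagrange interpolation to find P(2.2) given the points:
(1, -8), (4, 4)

Lagrange interpolation formula:
P(x) = Σ yᵢ × Lᵢ(x)
where Lᵢ(x) = Π_{j≠i} (x - xⱼ)/(xᵢ - xⱼ)

L_0(2.2) = (2.2 - 4)/(1 - 4) = 0.600000
L_1(2.2) = (2.2 - 1)/(4 - 1) = 0.400000

P(2.2) = (-8)×L_0(2.2) + 4×L_1(2.2)
P(2.2) = -3.200000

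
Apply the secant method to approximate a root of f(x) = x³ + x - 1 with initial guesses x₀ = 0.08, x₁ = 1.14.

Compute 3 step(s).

f(x) = x³ + x - 1
x₀ = 0.08, x₁ = 1.14

Secant formula: x_{n+1} = x_n - f(x_n)(x_n - x_{n-1})/(f(x_n) - f(x_{n-1}))

Iteration 1:
  f(0.080000) = -0.919488
  f(1.140000) = 1.621544
  x_2 = 1.140000 - 1.621544×(1.140000 - 0.080000)/(1.621544 - (-0.919488))
       = 0.463567
Iteration 2:
  f(1.140000) = 1.621544
  f(0.463567) = -0.436814
  x_3 = 0.463567 - (-0.436814)×(0.463567 - 1.140000)/(-0.436814 - 1.621544)
       = 0.607117
Iteration 3:
  f(0.463567) = -0.436814
  f(0.607117) = -0.169106
  x_4 = 0.607117 - (-0.169106)×(0.607117 - 0.463567)/(-0.169106 - (-0.436814))
       = 0.697794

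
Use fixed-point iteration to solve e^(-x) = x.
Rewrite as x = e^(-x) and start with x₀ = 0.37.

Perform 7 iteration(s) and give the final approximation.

Equation: e^(-x) = x
Fixed-point form: x = e^(-x)
x₀ = 0.37

x_1 = g(0.370000) = 0.690734
x_2 = g(0.690734) = 0.501208
x_3 = g(0.501208) = 0.605798
x_4 = g(0.605798) = 0.545639
x_5 = g(0.545639) = 0.579472
x_6 = g(0.579472) = 0.560194
x_7 = g(0.560194) = 0.571098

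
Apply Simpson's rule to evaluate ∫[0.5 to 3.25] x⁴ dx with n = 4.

f(x) = x⁴
a = 0.5, b = 3.25, n = 4
h = (b - a)/n = 0.687500

Simpson's rule: (h/3)[f(x₀) + 4f(x₁) + 2f(x₂) + ... + f(xₙ)]

x_0 = 0.5000, f(x_0) = 0.062500, coefficient = 1
x_1 = 1.1875, f(x_1) = 1.988541, coefficient = 4
x_2 = 1.8750, f(x_2) = 12.359619, coefficient = 2
x_3 = 2.5625, f(x_3) = 43.117691, coefficient = 4
x_4 = 3.2500, f(x_4) = 111.566406, coefficient = 1

I ≈ (0.687500/3) × 316.773071 = 72.593829
Exact value: 72.511914
Error: 0.081915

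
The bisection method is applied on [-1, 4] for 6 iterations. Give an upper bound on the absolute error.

Bisection error bound: |error| ≤ (b-a)/2^n
|error| ≤ (4 - (-1))/2^6 = 5/2^6
|error| ≤ 0.0781250000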